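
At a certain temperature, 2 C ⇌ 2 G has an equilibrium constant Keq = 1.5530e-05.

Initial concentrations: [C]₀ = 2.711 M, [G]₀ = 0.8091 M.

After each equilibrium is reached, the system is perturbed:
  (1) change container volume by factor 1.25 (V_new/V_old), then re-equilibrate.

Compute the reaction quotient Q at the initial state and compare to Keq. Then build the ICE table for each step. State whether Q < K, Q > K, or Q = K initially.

Q₀ = 0.08907 vs Keq = 1.5530e-05 ⇒ Q>K, reverse
Step 1:
                  C         G
  I           2.711    0.8091
  C          0.7953   -0.7953
  E           3.506   0.01382
  solve Keq expr → x = -0.3976; check Q = 1.5530e-05
Then change container volume by factor 1.25 (V_new/V_old).
Step 2:
                  C         G
  I           2.805   0.01105
  C               0         0
  E           2.805   0.01105
  solve Keq expr → x = 0; check Q = 1.5530e-05

Q₀ = 0.08907; Q > K (proceeds reverse)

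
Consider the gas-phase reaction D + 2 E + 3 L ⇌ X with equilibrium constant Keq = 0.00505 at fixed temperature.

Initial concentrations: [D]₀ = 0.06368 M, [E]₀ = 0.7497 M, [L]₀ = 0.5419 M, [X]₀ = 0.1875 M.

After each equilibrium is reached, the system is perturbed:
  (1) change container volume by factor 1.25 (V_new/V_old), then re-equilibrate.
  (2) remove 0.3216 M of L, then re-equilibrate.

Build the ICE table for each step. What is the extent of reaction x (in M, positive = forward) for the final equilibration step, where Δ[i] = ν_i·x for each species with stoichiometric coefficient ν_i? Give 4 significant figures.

x = -4.1517e-04 M

Q₀ = 32.92 vs Keq = 0.00505 ⇒ Q>K, reverse
Step 1:
                   D          E          L          X
  init       0.06368     0.7497     0.5419     0.1875
  Δ           0.1854     0.3708     0.5562    -0.1854
  eq          0.2491      1.121      1.098   0.002091
  solve Keq expr → x = -0.1854; check Q = 0.00505
Then change container volume by factor 1.25 (V_new/V_old).
Step 2:
                   D          E          L          X
  init        0.1993     0.8964     0.8785   0.001673
  Δ         0.001113   0.002225   0.003338  -0.001113
  eq          0.2004     0.8986     0.8818 5.6039e-04
  solve Keq expr → x = -0.001113; check Q = 0.00505
Then remove 0.3216 M of L.
Step 3:
                   D          E          L          X
  init        0.2004     0.8986     0.5602 5.6039e-04
  Δ       4.1517e-04 8.3034e-04   0.001246 -4.1517e-04
  eq          0.2008     0.8995     0.5615 1.4522e-04
  solve Keq expr → x = -4.1517e-04; check Q = 0.00505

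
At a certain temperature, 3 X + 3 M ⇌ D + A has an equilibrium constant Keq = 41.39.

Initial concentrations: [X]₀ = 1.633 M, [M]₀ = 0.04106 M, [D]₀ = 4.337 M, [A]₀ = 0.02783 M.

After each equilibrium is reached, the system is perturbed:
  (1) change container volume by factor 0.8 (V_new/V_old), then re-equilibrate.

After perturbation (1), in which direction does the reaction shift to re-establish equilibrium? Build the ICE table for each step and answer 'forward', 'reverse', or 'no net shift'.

Direction: forward

Q₀ = 400.4 vs Keq = 41.39 ⇒ Q>K, reverse
Step 1:
                   X          M          D          A
  I            1.633    0.04106      4.337    0.02783
  C          0.03195    0.03195   -0.01065   -0.01065
  E            1.665    0.07301      4.326    0.01718
  solve Keq expr → x = -0.01065; check Q = 41.39
Then change container volume by factor 0.8 (V_new/V_old).
Step 2:
                   X          M          D          A
  I            2.081    0.09126      5.408    0.02148
  C         -0.01726   -0.01726   0.005755   0.005755
  E            2.064    0.07399      5.414    0.02723
  solve Keq expr → x = 0.005755; check Q = 41.39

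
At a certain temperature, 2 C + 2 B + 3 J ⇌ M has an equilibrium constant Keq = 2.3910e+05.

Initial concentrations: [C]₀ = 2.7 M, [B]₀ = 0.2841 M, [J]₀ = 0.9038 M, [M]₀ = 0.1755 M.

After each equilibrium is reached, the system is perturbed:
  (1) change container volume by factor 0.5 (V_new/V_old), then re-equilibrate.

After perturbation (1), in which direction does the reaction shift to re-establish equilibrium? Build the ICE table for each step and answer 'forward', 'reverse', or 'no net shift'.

Direction: forward

Q₀ = 0.404 vs Keq = 2.3910e+05 ⇒ Q<K, forward
Step 1:
                    C           B           J           M
  Initial         2.7      0.2841      0.9038      0.1755
  Change      -0.2827     -0.2827      -0.424      0.1413
  Equil         2.417    0.001433      0.4798      0.3168
  solve Keq expr → x = 0.1413; check Q = 2.3910e+05
Then change container volume by factor 0.5 (V_new/V_old).
Step 2:
                    C           B           J           M
  Initial       4.835    0.002866      0.9596      0.6337
  Change    -0.002505   -0.002505   -0.003757    0.001252
  Equil         4.832  3.6087e-04      0.9558      0.6349
  solve Keq expr → x = 0.001252; check Q = 2.3910e+05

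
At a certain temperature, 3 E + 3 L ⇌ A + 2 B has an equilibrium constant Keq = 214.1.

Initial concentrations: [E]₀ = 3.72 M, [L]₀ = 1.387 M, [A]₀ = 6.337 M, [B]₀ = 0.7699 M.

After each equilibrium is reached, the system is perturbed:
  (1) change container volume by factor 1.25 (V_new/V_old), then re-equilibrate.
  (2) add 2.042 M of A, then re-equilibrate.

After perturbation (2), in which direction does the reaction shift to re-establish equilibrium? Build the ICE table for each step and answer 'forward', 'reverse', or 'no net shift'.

Direction: reverse

Q₀ = 0.02735 vs Keq = 214.1 ⇒ Q<K, forward
Step 1:
                    E           L           A           B
  Initial        3.72       1.387       6.337      0.7699
  Change       -1.216      -1.216      0.4053      0.8106
  Equil         2.504      0.1711       6.742        1.58
  solve Keq expr → x = 0.4053; check Q = 214.1
Then change container volume by factor 1.25 (V_new/V_old).
Step 2:
                    E           L           A           B
  Initial       2.003      0.1369       5.394       1.264
  Change      0.02984     0.02984   -0.009945    -0.01989
  Equil         2.033      0.1667       5.384       1.245
  solve Keq expr → x = -0.009945; check Q = 214.1
Then add 2.042 M of A.
Step 3:
                    E           L           A           B
  Initial       2.033      0.1667       7.426       1.245
  Change      0.01627     0.01627   -0.005425    -0.01085
  Equil         2.049       0.183        7.42       1.234
  solve Keq expr → x = -0.005425; check Q = 214.1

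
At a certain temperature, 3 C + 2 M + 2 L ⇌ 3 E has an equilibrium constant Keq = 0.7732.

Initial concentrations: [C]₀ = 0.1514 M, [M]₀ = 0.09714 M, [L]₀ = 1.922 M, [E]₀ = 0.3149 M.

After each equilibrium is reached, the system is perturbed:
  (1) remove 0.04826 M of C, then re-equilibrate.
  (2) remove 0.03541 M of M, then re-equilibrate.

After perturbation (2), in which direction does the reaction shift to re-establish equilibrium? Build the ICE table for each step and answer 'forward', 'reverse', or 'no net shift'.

Q₀ = 258.1 vs Keq = 0.7732 ⇒ Q>K, reverse
Step 1:
                  C         M         L         E
  Initial    0.1514   0.09714     1.922    0.3149
  Change      0.158    0.1054    0.1054    -0.158
  Equil      0.3094    0.2025     2.027    0.1569
  solve Keq expr → x = -0.05268; check Q = 0.7732
Then remove 0.04826 M of C.
Step 2:
                  C         M         L         E
  Initial    0.2612    0.2025     2.027    0.1569
  Change    0.01329  0.008857  0.008857  -0.01329
  Equil      0.2745    0.2113     2.036    0.1436
  solve Keq expr → x = -0.004429; check Q = 0.7732
Then remove 0.03541 M of M.
Step 3:
                  C         M         L         E
  Initial    0.2745    0.1759     2.036    0.1436
  Change   0.009069  0.006046  0.006046 -0.009069
  Equil      0.2835     0.182     2.042    0.1345
  solve Keq expr → x = -0.003023; check Q = 0.7732

Direction: reverse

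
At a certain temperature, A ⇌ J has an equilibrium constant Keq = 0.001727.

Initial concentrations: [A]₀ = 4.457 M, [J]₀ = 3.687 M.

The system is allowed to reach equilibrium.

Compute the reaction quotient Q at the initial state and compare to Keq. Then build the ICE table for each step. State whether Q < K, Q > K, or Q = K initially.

Q₀ = 0.8272; Q > K (proceeds reverse)

Q₀ = 0.8272 vs Keq = 0.001727 ⇒ Q>K, reverse
Step 1:
                  A         J
  I           4.457     3.687
  C           3.673    -3.673
  E            8.13   0.01404
  solve Keq expr → x = -3.673; check Q = 0.001727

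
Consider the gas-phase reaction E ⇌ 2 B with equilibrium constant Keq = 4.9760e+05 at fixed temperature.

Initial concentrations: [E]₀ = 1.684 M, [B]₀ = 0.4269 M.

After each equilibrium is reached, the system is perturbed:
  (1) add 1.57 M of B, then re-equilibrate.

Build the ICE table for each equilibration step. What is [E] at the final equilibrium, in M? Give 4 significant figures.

Q₀ = 0.1082 vs Keq = 4.9760e+05 ⇒ Q<K, forward
Step 1:
                   E          B
  Initial      1.684     0.4269
  Change      -1.684      3.368
  Equil   2.8941e-05      3.795
  solve Keq expr → x = 1.684; check Q = 4.9760e+05
Then add 1.57 M of B.
Step 2:
                   E          B
  Initial 2.8941e-05      5.365
  Change  2.8899e-05 -5.7798e-05
  Equil   5.7839e-05      5.365
  solve Keq expr → x = -2.8899e-05; check Q = 4.9760e+05

[E]_eq = 5.7839e-05 M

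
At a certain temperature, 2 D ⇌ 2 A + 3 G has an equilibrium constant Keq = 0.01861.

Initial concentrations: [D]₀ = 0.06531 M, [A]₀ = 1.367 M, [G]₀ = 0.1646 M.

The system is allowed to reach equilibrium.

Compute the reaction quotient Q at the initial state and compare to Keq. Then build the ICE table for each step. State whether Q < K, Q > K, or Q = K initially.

Q₀ = 1.954 vs Keq = 0.01861 ⇒ Q>K, reverse
Step 1:
                  D         A         G
  init      0.06531     1.367    0.1646
  Δ         0.07048  -0.07048   -0.1057
  eq         0.1358     1.297   0.05888
  solve Keq expr → x = -0.03524; check Q = 0.01861

Q₀ = 1.954; Q > K (proceeds reverse)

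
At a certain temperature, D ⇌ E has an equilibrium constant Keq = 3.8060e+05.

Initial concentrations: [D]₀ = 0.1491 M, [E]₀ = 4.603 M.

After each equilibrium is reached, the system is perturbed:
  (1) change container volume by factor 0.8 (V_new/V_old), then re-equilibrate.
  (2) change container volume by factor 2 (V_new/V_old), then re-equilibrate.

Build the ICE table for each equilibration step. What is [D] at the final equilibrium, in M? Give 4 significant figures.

Q₀ = 30.87 vs Keq = 3.8060e+05 ⇒ Q<K, forward
Step 1:
                  D         E
  init       0.1491     4.603
  Δ         -0.1491    0.1491
  eq      1.2486e-05     4.752
  solve Keq expr → x = 0.1491; check Q = 3.8060e+05
Then change container volume by factor 0.8 (V_new/V_old).
Step 2:
                  D         E
  init    1.5607e-05      5.94
  Δ               0         0
  eq      1.5607e-05      5.94
  solve Keq expr → x = 0; check Q = 3.8060e+05
Then change container volume by factor 2 (V_new/V_old).
Step 3:
                  D         E
  init    7.8036e-06      2.97
  Δ               0         0
  eq      7.8036e-06      2.97
  solve Keq expr → x = 0; check Q = 3.8060e+05

[D]_eq = 7.8036e-06 M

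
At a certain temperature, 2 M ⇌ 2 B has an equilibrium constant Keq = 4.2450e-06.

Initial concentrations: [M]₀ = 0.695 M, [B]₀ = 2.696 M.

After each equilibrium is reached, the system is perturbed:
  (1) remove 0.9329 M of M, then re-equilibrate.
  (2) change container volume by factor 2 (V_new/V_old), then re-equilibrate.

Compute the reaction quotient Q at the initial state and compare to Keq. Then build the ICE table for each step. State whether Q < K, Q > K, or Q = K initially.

Q₀ = 15.05; Q > K (proceeds reverse)

Q₀ = 15.05 vs Keq = 4.2450e-06 ⇒ Q>K, reverse
Step 1:
                    M           B
  init          0.695       2.696
  Δ             2.689      -2.689
  eq            3.384    0.006972
  solve Keq expr → x = -1.345; check Q = 4.2450e-06
Then remove 0.9329 M of M.
Step 2:
                    M           B
  init          2.451    0.006972
  Δ          0.001918   -0.001918
  eq            2.453    0.005054
  solve Keq expr → x = -9.5907e-04; check Q = 4.2450e-06
Then change container volume by factor 2 (V_new/V_old).
Step 3:
                    M           B
  init          1.227    0.002527
  Δ                 0           0
  eq            1.227    0.002527
  solve Keq expr → x = 0; check Q = 4.2450e-06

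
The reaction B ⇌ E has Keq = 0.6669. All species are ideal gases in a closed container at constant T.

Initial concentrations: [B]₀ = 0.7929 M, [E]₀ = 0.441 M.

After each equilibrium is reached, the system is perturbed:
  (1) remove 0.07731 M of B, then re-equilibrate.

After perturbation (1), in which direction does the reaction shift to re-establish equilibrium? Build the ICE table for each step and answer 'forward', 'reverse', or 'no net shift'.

Q₀ = 0.5562 vs Keq = 0.6669 ⇒ Q<K, forward
Step 1:
                   B          E
  init        0.7929      0.441
  Δ         -0.05266    0.05266
  eq          0.7402     0.4937
  solve Keq expr → x = 0.05266; check Q = 0.6669
Then remove 0.07731 M of B.
Step 2:
                   B          E
  init        0.6629     0.4937
  Δ          0.03093   -0.03093
  eq          0.6939     0.4627
  solve Keq expr → x = -0.03093; check Q = 0.6669

Direction: reverse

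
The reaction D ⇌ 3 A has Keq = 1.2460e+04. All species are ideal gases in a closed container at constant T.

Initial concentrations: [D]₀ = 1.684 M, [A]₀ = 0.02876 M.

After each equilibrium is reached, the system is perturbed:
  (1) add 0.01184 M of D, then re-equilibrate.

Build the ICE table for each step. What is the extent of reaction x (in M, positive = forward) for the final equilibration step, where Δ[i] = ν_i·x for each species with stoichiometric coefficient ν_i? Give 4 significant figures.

Q₀ = 1.4126e-05 vs Keq = 1.2460e+04 ⇒ Q<K, forward
Step 1:
                    D           A
  init          1.684     0.02876
  Δ            -1.674       5.021
  eq          0.01033        5.05
  solve Keq expr → x = 1.674; check Q = 1.2460e+04
Then add 0.01184 M of D.
Step 2:
                    D           A
  init        0.02217        5.05
  Δ          -0.01162     0.03487
  eq          0.01055       5.085
  solve Keq expr → x = 0.01162; check Q = 1.2460e+04

x = 0.01162 M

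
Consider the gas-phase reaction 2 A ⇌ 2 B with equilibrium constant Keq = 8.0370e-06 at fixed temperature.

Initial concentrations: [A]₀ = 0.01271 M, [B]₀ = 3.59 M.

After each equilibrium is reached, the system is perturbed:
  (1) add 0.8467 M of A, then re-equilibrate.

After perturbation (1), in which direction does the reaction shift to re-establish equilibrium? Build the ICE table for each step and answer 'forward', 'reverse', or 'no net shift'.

Direction: forward

Q₀ = 7.9781e+04 vs Keq = 8.0370e-06 ⇒ Q>K, reverse
Step 1:
                  A         B
  Initial   0.01271      3.59
  Change       3.58     -3.58
  Equil       3.593   0.01018
  solve Keq expr → x = -1.79; check Q = 8.0370e-06
Then add 0.8467 M of A.
Step 2:
                  A         B
  Initial     4.439   0.01018
  Change  -0.002394  0.002394
  Equil       4.437   0.01258
  solve Keq expr → x = 0.001197; check Q = 8.0370e-06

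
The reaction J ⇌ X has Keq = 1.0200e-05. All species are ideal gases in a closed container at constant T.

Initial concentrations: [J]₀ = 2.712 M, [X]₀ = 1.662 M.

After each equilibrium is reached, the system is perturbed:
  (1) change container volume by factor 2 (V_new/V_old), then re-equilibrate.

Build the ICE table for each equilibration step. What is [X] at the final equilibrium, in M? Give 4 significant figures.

Q₀ = 0.6128 vs Keq = 1.0200e-05 ⇒ Q>K, reverse
Step 1:
                    J           X
  Initial       2.712       1.662
  Change        1.662      -1.662
  Equil         4.374  4.4614e-05
  solve Keq expr → x = -1.662; check Q = 1.0200e-05
Then change container volume by factor 2 (V_new/V_old).
Step 2:
                    J           X
  Initial       2.187  2.2307e-05
  Change            0           0
  Equil         2.187  2.2307e-05
  solve Keq expr → x = 0; check Q = 1.0200e-05

[X]_eq = 2.2307e-05 M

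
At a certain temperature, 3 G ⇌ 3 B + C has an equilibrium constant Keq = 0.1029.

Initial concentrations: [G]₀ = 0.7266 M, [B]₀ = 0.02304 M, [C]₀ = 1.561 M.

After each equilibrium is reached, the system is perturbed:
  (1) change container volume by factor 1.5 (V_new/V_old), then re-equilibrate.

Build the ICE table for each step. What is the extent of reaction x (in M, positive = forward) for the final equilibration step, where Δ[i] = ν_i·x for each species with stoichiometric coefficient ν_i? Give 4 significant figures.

Q₀ = 4.9770e-05 vs Keq = 0.1029 ⇒ Q<K, forward
Step 1:
                  G         B         C
  init       0.7266   0.02304     1.561
  Δ         -0.1906    0.1906   0.06354
  eq          0.536    0.2137     1.625
  solve Keq expr → x = 0.06354; check Q = 0.1029
Then change container volume by factor 1.5 (V_new/V_old).
Step 2:
                  G         B         C
  init       0.3573    0.1424     1.083
  Δ          -0.014     0.014  0.004667
  eq         0.3433    0.1564     1.088
  solve Keq expr → x = 0.004667; check Q = 0.1029

x = 0.004667 M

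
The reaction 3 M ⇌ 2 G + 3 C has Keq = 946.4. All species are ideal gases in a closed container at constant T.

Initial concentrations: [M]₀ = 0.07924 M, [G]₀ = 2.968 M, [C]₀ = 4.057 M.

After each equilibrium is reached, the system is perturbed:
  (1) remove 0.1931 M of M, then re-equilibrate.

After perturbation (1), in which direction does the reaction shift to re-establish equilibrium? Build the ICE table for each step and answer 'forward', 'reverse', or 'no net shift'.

Q₀ = 1.1823e+06 vs Keq = 946.4 ⇒ Q>K, reverse
Step 1:
                    M           G           C
  Initial     0.07924       2.968       4.057
  Change       0.5855     -0.3903     -0.5855
  Equil        0.6647       2.578       3.472
  solve Keq expr → x = -0.1952; check Q = 946.4
Then remove 0.1931 M of M.
Step 2:
                    M           G           C
  Initial      0.4716       2.578       3.472
  Change       0.1483    -0.09888     -0.1483
  Equil          0.62       2.479       3.323
  solve Keq expr → x = -0.04944; check Q = 946.4

Direction: reverse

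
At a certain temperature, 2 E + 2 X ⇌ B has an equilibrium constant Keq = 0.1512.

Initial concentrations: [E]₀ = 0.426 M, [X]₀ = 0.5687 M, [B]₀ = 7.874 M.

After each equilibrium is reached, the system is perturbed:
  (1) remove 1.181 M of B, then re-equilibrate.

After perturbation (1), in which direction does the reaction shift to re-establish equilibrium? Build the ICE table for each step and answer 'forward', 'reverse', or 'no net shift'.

Direction: forward

Q₀ = 134.2 vs Keq = 0.1512 ⇒ Q>K, reverse
Step 1:
                    E           X           B
  I             0.426      0.5687       7.874
  C             2.096       2.096      -1.048
  E             2.522       2.664       6.826
  solve Keq expr → x = -1.048; check Q = 0.1512
Then remove 1.181 M of B.
Step 2:
                    E           X           B
  I             2.522       2.664       5.645
  C            -0.114      -0.114     0.05698
  E             2.408        2.55       5.702
  solve Keq expr → x = 0.05698; check Q = 0.1512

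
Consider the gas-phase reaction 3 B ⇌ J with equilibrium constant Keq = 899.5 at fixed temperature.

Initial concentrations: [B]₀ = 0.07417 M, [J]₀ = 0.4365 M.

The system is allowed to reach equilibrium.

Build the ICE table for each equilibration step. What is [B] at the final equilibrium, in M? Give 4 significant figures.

[B]_eq = 0.0785 M

Q₀ = 1070 vs Keq = 899.5 ⇒ Q>K, reverse
Step 1:
                  B         J
  Initial   0.07417    0.4365
  Change   0.004326 -0.001442
  Equil      0.0785    0.4351
  solve Keq expr → x = -0.001442; check Q = 899.5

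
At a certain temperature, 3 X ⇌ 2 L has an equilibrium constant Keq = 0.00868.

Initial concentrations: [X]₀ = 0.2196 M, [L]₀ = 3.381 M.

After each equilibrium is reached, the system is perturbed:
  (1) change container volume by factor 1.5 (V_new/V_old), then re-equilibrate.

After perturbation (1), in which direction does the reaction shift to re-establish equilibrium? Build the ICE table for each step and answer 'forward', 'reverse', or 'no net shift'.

Q₀ = 1079 vs Keq = 0.00868 ⇒ Q>K, reverse
Step 1:
                    X           L
  Initial      0.2196       3.381
  Change        3.902      -2.601
  Equil         4.122      0.7796
  solve Keq expr → x = -1.301; check Q = 0.00868
Then change container volume by factor 1.5 (V_new/V_old).
Step 2:
                    X           L
  Initial       2.748      0.5197
  Change       0.1059     -0.0706
  Equil         2.854      0.4491
  solve Keq expr → x = -0.0353; check Q = 0.00868

Direction: reverse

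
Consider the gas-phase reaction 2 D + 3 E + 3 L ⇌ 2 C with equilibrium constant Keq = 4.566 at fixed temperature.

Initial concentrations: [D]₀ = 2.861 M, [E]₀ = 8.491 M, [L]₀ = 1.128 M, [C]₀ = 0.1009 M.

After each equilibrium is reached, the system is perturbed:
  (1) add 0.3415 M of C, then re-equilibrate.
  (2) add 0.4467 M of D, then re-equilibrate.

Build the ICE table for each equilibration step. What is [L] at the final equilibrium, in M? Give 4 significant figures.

Q₀ = 1.4156e-06 vs Keq = 4.566 ⇒ Q<K, forward
Step 1:
                   D          E          L          C
  init         2.861      8.491      1.128     0.1009
  Δ          -0.7233     -1.085     -1.085     0.7233
  eq           2.138      7.406    0.04311     0.8242
  solve Keq expr → x = 0.3616; check Q = 4.566
Then add 0.3415 M of C.
Step 2:
                   D          E          L          C
  init         2.138      7.406    0.04311      1.166
  Δ         0.007191    0.01079    0.01079  -0.007191
  eq           2.145      7.417     0.0539      1.158
  solve Keq expr → x = -0.003595; check Q = 4.566
Then add 0.4467 M of D.
Step 3:
                   D          E          L          C
  init         2.592      7.417     0.0539      1.158
  Δ        -0.004122  -0.006184  -0.006184   0.004122
  eq           2.588      7.411    0.04772      1.163
  solve Keq expr → x = 0.002061; check Q = 4.566

[L]_eq = 0.04772 M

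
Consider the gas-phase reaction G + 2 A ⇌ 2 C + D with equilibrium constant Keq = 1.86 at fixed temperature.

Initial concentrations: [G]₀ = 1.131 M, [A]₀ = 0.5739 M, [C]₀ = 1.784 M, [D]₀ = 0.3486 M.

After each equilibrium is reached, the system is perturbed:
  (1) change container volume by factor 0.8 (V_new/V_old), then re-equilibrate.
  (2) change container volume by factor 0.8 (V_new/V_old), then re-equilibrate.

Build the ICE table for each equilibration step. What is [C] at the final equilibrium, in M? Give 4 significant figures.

[C]_eq = 2.672 M

Q₀ = 2.978 vs Keq = 1.86 ⇒ Q>K, reverse
Step 1:
                   G          A          C          D
  Initial      1.131     0.5739      1.784     0.3486
  Change     0.03693    0.07386   -0.07386   -0.03693
  Equil        1.168     0.6478       1.71     0.3117
  solve Keq expr → x = -0.03693; check Q = 1.86
Then change container volume by factor 0.8 (V_new/V_old).
Step 2:
                   G          A          C          D
  Initial       1.46     0.8097      2.138     0.3896
  Change           0          0          0          0
  Equil         1.46     0.8097      2.138     0.3896
  solve Keq expr → x = 0; check Q = 1.86
Then change container volume by factor 0.8 (V_new/V_old).
Step 3:
                   G          A          C          D
  Initial      1.825      1.012      2.672      0.487
  Change           0          0          0          0
  Equil        1.825      1.012      2.672      0.487
  solve Keq expr → x = 0; check Q = 1.86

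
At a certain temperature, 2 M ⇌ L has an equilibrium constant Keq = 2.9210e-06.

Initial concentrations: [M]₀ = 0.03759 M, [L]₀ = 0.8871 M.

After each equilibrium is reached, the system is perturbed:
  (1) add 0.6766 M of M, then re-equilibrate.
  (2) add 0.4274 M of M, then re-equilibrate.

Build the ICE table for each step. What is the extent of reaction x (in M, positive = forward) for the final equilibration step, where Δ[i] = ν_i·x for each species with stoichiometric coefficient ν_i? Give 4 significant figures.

x = 6.7464e-06 M

Q₀ = 627.8 vs Keq = 2.9210e-06 ⇒ Q>K, reverse
Step 1:
                  M         L
  I         0.03759    0.8871
  C           1.774   -0.8871
  E           1.812 9.5882e-06
  solve Keq expr → x = -0.8871; check Q = 2.9210e-06
Then add 0.6766 M of M.
Step 2:
                  M         L
  I           2.488 9.5882e-06
  C       -1.6997e-05 8.4983e-06
  E           2.488 1.8087e-05
  solve Keq expr → x = 8.4983e-06; check Q = 2.9210e-06
Then add 0.4274 M of M.
Step 3:
                  M         L
  I           2.916 1.8087e-05
  C       -1.3493e-05 6.7464e-06
  E           2.916 2.4833e-05
  solve Keq expr → x = 6.7464e-06; check Q = 2.9210e-06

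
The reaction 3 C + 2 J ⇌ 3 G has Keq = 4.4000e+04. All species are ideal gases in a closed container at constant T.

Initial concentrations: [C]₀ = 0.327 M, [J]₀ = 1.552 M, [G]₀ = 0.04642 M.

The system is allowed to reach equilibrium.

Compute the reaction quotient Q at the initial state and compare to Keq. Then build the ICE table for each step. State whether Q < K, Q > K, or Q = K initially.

Q₀ = 0.001188 vs Keq = 4.4000e+04 ⇒ Q<K, forward
Step 1:
                    C           J           G
  init          0.327       1.552     0.04642
  Δ           -0.3185     -0.2123      0.3185
  eq         0.008506        1.34      0.3649
  solve Keq expr → x = 0.1062; check Q = 4.4000e+04

Q₀ = 0.001188; Q < K (proceeds forward)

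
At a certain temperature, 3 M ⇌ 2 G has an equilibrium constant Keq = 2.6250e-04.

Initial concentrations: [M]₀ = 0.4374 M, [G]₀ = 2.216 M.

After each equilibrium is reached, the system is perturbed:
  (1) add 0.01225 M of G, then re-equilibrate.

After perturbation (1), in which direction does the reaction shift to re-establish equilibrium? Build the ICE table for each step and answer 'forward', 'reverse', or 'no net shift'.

Q₀ = 58.68 vs Keq = 2.6250e-04 ⇒ Q>K, reverse
Step 1:
                  M         G
  init       0.4374     2.216
  Δ           3.158    -2.106
  eq          3.596    0.1105
  solve Keq expr → x = -1.053; check Q = 2.6250e-04
Then add 0.01225 M of G.
Step 2:
                  M         G
  init        3.596    0.1227
  Δ         0.01719  -0.01146
  eq          3.613    0.1113
  solve Keq expr → x = -0.005729; check Q = 2.6250e-04

Direction: reverse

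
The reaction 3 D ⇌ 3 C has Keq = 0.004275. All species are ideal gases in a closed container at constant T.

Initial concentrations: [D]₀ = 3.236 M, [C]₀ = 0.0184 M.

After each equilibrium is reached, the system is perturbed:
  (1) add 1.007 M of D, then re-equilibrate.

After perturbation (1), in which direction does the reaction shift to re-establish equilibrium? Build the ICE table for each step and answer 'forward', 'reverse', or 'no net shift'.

Q₀ = 1.8383e-07 vs Keq = 0.004275 ⇒ Q<K, forward
Step 1:
                   D          C
  I            3.236     0.0184
  C           -0.436      0.436
  E              2.8     0.4544
  solve Keq expr → x = 0.1453; check Q = 0.004275
Then add 1.007 M of D.
Step 2:
                   D          C
  I            3.807     0.4544
  C          -0.1406     0.1406
  E            3.666      0.595
  solve Keq expr → x = 0.04687; check Q = 0.004275

Direction: forward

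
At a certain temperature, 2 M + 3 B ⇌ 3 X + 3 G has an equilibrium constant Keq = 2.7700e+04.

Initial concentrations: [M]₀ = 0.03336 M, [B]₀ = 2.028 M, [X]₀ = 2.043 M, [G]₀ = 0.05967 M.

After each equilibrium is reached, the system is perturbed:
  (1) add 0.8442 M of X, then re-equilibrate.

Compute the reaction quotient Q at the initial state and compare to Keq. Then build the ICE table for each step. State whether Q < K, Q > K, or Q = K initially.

Q₀ = 0.1952; Q < K (proceeds forward)

Q₀ = 0.1952 vs Keq = 2.7700e+04 ⇒ Q<K, forward
Step 1:
                  M         B         X         G
  init      0.03336     2.028     2.043   0.05967
  Δ        -0.03312  -0.04969   0.04969   0.04969
  eq      2.3639e-04     1.978     2.093    0.1094
  solve Keq expr → x = 0.01656; check Q = 2.7700e+04
Then add 0.8442 M of X.
Step 2:
                  M         B         X         G
  init    2.3639e-04     1.978     2.937    0.1094
  Δ       1.5525e-04 2.3288e-04 -2.3288e-04 -2.3288e-04
  eq      3.9164e-04     1.979     2.937    0.1091
  solve Keq expr → x = -7.7626e-05; check Q = 2.7700e+04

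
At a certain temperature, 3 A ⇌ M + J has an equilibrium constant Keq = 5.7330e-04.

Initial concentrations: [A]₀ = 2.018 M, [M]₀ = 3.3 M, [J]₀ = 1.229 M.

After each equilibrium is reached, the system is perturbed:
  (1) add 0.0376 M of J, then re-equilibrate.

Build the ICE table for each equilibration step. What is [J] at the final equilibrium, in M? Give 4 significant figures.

[J]_eq = 0.05009 M

Q₀ = 0.4935 vs Keq = 5.7330e-04 ⇒ Q>K, reverse
Step 1:
                  A         M         J
  I           2.018       3.3     1.229
  C           3.547    -1.182    -1.182
  E           5.565     2.118   0.04666
  solve Keq expr → x = -1.182; check Q = 5.7330e-04
Then add 0.0376 M of J.
Step 2:
                  A         M         J
  I           5.565     2.118   0.08426
  C          0.1025  -0.03417  -0.03417
  E           5.668     2.083   0.05009
  solve Keq expr → x = -0.03417; check Q = 5.7330e-04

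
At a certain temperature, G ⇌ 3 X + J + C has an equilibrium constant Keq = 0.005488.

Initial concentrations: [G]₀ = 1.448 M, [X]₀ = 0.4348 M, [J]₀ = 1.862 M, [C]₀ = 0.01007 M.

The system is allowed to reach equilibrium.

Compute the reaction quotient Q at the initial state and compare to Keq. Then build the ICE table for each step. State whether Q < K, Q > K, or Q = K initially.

Q₀ = 0.001064; Q < K (proceeds forward)

Q₀ = 0.001064 vs Keq = 0.005488 ⇒ Q<K, forward
Step 1:
                   G          X          J          C
  Initial      1.448     0.4348      1.862    0.01007
  Change    -0.02261    0.06784    0.02261    0.02261
  Equil        1.425     0.5026      1.885    0.03268
  solve Keq expr → x = 0.02261; check Q = 0.005488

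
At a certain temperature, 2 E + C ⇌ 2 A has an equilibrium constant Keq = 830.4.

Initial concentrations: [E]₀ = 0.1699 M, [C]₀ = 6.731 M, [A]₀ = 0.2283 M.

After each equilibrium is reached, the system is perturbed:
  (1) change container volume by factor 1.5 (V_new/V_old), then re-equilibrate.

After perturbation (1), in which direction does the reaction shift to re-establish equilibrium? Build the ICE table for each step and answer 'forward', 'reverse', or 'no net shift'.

Q₀ = 0.2683 vs Keq = 830.4 ⇒ Q<K, forward
Step 1:
                   E          C          A
  Initial     0.1699      6.731     0.2283
  Change     -0.1646   -0.08231     0.1646
  Equil     0.005288      6.649     0.3929
  solve Keq expr → x = 0.08231; check Q = 830.4
Then change container volume by factor 1.5 (V_new/V_old).
Step 2:
                   E          C          A
  Initial   0.003525      4.432     0.2619
  Change  7.7925e-04 3.8963e-04 -7.7925e-04
  Equil     0.004305      4.433     0.2612
  solve Keq expr → x = -3.8963e-04; check Q = 830.4

Direction: reverse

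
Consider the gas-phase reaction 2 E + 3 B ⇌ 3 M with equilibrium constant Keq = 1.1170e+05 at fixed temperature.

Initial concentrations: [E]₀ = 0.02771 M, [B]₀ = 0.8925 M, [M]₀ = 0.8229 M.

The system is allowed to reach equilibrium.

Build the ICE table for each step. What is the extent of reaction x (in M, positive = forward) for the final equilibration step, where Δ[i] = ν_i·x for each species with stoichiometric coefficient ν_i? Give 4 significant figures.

Q₀ = 1021 vs Keq = 1.1170e+05 ⇒ Q<K, forward
Step 1:
                    E           B           M
  I           0.02771      0.8925      0.8229
  C          -0.02469    -0.03704     0.03704
  E          0.003016      0.8555      0.8599
  solve Keq expr → x = 0.01235; check Q = 1.1170e+05

x = 0.01235 M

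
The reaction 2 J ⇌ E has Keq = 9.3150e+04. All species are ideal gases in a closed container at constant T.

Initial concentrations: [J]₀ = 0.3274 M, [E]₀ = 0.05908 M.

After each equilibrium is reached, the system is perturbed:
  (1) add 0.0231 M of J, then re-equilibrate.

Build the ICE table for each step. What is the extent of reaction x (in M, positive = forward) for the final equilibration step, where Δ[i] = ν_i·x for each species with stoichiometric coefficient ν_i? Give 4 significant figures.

Q₀ = 0.5512 vs Keq = 9.3150e+04 ⇒ Q<K, forward
Step 1:
                   J          E
  Initial     0.3274    0.05908
  Change     -0.3259     0.1629
  Equil     0.001544      0.222
  solve Keq expr → x = 0.1629; check Q = 9.3150e+04
Then add 0.0231 M of J.
Step 2:
                   J          E
  Initial    0.02464      0.222
  Change    -0.02306    0.01153
  Equil     0.001583     0.2335
  solve Keq expr → x = 0.01153; check Q = 9.3150e+04

x = 0.01153 M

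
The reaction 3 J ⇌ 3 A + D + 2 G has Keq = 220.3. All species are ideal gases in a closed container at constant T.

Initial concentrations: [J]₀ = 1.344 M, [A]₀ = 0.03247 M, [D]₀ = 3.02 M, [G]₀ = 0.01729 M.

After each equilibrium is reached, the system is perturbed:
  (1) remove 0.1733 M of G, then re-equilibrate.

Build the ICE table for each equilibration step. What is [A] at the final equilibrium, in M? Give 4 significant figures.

Q₀ = 1.2731e-08 vs Keq = 220.3 ⇒ Q<K, forward
Step 1:
                  J         A         D         G
  I           1.344   0.03247      3.02   0.01729
  C          -1.108     1.108    0.3695     0.739
  E          0.2355     1.141     3.389    0.7563
  solve Keq expr → x = 0.3695; check Q = 220.3
Then remove 0.1733 M of G.
Step 2:
                  J         A         D         G
  I          0.2355     1.141     3.389     0.583
  C        -0.02812   0.02812  0.009374   0.01875
  E          0.2074     1.169     3.399    0.6017
  solve Keq expr → x = 0.009374; check Q = 220.3

[A]_eq = 1.169 M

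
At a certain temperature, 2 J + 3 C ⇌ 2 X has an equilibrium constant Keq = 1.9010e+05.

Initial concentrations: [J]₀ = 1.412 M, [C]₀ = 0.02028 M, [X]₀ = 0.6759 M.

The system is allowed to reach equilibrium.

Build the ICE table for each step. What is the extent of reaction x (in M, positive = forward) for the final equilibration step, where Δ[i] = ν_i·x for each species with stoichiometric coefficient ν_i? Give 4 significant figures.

Q₀ = 2.7472e+04 vs Keq = 1.9010e+05 ⇒ Q<K, forward
Step 1:
                    J           C           X
  init          1.412     0.02028      0.6759
  Δ         -0.006359   -0.009539    0.006359
  eq            1.406     0.01074      0.6823
  solve Keq expr → x = 0.00318; check Q = 1.9010e+05

x = 0.00318 M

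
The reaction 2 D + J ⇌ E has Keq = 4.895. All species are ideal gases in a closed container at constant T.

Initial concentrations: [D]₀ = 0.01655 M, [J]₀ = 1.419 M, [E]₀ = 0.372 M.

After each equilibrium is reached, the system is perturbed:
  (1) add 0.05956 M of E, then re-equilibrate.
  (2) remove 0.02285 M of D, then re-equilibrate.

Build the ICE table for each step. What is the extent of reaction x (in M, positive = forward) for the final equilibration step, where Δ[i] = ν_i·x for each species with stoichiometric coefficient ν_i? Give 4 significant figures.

x = -0.009567 M

Q₀ = 957.1 vs Keq = 4.895 ⇒ Q>K, reverse
Step 1:
                    D           J           E
  init        0.01655       1.419       0.372
  Δ             0.179     0.08952    -0.08952
  eq           0.1956       1.509      0.2825
  solve Keq expr → x = -0.08952; check Q = 4.895
Then add 0.05956 M of E.
Step 2:
                    D           J           E
  init         0.1956       1.509       0.342
  Δ           0.01645    0.008226   -0.008226
  eq            0.212       1.517      0.3338
  solve Keq expr → x = -0.008226; check Q = 4.895
Then remove 0.02285 M of D.
Step 3:
                    D           J           E
  init         0.1892       1.517      0.3338
  Δ           0.01913    0.009567   -0.009567
  eq           0.2083       1.526      0.3242
  solve Keq expr → x = -0.009567; check Q = 4.895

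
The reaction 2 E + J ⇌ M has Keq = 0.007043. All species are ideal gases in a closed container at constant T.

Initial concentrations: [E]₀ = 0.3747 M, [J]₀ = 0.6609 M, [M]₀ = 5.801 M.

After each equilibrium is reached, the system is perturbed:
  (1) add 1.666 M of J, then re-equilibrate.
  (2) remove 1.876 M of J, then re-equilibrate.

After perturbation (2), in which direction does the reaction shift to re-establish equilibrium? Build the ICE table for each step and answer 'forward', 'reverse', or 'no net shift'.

Q₀ = 62.52 vs Keq = 0.007043 ⇒ Q>K, reverse
Step 1:
                  E         J         M
  init       0.3747    0.6609     5.801
  Δ           7.602     3.801    -3.801
  eq          7.977     4.462         2
  solve Keq expr → x = -3.801; check Q = 0.007043
Then add 1.666 M of J.
Step 2:
                  E         J         M
  init        7.977     6.128         2
  Δ         -0.5494   -0.2747    0.2747
  eq          7.428     5.853     2.274
  solve Keq expr → x = 0.2747; check Q = 0.007043
Then remove 1.876 M of J.
Step 3:
                  E         J         M
  init        7.428     3.977     2.274
  Δ          0.6272    0.3136   -0.3136
  eq          8.055     4.291     1.961
  solve Keq expr → x = -0.3136; check Q = 0.007043

Direction: reverse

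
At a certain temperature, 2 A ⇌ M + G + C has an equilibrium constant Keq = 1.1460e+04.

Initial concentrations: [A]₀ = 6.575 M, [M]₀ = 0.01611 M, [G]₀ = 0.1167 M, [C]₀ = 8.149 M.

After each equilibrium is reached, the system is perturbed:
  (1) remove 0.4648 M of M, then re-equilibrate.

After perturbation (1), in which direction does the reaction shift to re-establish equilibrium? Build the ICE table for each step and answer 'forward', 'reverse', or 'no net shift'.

Direction: forward

Q₀ = 3.5439e-04 vs Keq = 1.1460e+04 ⇒ Q<K, forward
Step 1:
                    A           M           G           C
  init          6.575     0.01611      0.1167       8.149
  Δ            -6.471       3.235       3.235       3.235
  eq           0.1041       3.252       3.352       11.38
  solve Keq expr → x = 3.235; check Q = 1.1460e+04
Then remove 0.4648 M of M.
Step 2:
                    A           M           G           C
  init         0.1041       2.787       3.352       11.38
  Δ         -0.007588    0.003794    0.003794    0.003794
  eq          0.09647       2.791       3.356       11.39
  solve Keq expr → x = 0.003794; check Q = 1.1460e+04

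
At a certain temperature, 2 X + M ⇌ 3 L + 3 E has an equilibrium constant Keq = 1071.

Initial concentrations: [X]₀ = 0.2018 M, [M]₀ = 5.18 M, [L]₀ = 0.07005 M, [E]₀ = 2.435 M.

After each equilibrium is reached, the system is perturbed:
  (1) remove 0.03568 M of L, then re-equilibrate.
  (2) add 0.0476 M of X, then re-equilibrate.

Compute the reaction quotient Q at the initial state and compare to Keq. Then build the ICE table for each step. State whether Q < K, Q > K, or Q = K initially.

Q₀ = 0.02353 vs Keq = 1071 ⇒ Q<K, forward
Step 1:
                   X          M          L          E
  init        0.2018       5.18    0.07005      2.435
  Δ           -0.189   -0.09451     0.2835     0.2835
  eq         0.01277      5.085     0.3536      2.719
  solve Keq expr → x = 0.09451; check Q = 1071
Then remove 0.03568 M of L.
Step 2:
                   X          M          L          E
  init       0.01277      5.085     0.3179      2.719
  Δ        -0.001733 -8.6638e-04   0.002599   0.002599
  eq         0.01104      5.085     0.3205      2.721
  solve Keq expr → x = 8.6638e-04; check Q = 1071
Then add 0.0476 M of X.
Step 3:
                   X          M          L          E
  init       0.05864      5.085     0.3205      2.721
  Δ          -0.0435   -0.02175    0.06525    0.06525
  eq         0.01513      5.063     0.3858      2.786
  solve Keq expr → x = 0.02175; check Q = 1071

Q₀ = 0.02353; Q < K (proceeds forward)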